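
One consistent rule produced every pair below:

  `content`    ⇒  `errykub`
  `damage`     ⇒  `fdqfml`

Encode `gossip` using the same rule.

In content: c→e is +2, o→r is +3, n→r is +4, t→y is +5 — the shift increases by 1 each position. Each letter shifts forward by (position + 2), i.e. 2, 3, 4, … — the shift grows by one for each successive letter.
For gossip: g+2=i, o+3=r, s+4=w, s+5=x, i+6=o, p+7=w.

irwxow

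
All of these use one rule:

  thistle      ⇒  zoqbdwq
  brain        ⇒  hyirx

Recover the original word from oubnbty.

In thistle: t→z is +6, h→o is +7, i→q is +8, s→b is +9 — the shift increases by 1 each position. Each letter shifts forward by (position + 6), i.e. 6, 7, 8, … — the shift grows by one for each successive letter.
Undoing it on oubnbty: o−6=i, u−7=n, b−8=t, n−9=e, b−10=r, t−11=i, y−12=m.

interim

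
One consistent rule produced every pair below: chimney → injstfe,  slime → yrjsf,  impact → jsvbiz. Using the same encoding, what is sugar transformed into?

The shift depends on letter class: consonant c→i is +6, but vowel i→j is +1. Vowels shift forward by 1 and consonants shift forward by 6.
On sugar: s(cons)+6=y, u(vowel)+1=v, g(cons)+6=m, a(vowel)+1=b, r(cons)+6=x.

yvmbx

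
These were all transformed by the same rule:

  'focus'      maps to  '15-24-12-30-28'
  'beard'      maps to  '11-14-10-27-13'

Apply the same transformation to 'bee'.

11-14-14

The number is (letter's place in the alphabet, a=1) + 9.
On bee: b=2→11, e=5→14, e=5→14.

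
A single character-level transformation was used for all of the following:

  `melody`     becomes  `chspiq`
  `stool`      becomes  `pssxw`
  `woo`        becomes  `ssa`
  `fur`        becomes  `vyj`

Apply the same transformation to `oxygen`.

The output letters match the input read backwards, each shifted +4: melody reversed is ydolem. Two steps: reverse the string, then apply a Caesar shift of +4.
On oxygen: reverse → negyxo; then shift: n+4=r, e+4=i, g+4=k, y+4=c, x+4=b, o+4=s.

rikcbs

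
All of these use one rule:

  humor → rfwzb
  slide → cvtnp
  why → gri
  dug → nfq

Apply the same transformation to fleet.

pvppd

The rule splits by letter class: vowels +11, consonants +10.
For fleet: f(cons)+10=p, l(cons)+10=v, e(vowel)+11=p, e(vowel)+11=p, t(cons)+10=d.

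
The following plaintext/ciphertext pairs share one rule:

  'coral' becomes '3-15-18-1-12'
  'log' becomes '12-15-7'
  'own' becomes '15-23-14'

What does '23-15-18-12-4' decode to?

c is letter #3 and maps to 3: an offset of 0. Each letter is replaced by its alphabet position (a=1, b=2, …, z=26).
Reversing it on 23-15-18-12-4: 23=w, 15=o, 18=r, 12=l, 4=d.

world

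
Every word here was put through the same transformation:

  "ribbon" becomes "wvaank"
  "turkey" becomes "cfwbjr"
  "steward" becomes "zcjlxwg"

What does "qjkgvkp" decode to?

r(17)→w(22) and i(8)→v(21) fit y≡3x+23 (mod 26); the inverse of 3 mod 26 is 9. This is an affine cipher: with a=0,…,z=25, each position x becomes (3x+23) mod 26.
Undoing it on qjkgvkp: q(16)→9·(16−23)≡15=p; j(9)→9·(9−23)≡4=e; k(10)→9·(10−23)≡13=n; g(6)→9·(6−23)≡3=d; v(21)→9·(21−23)≡8=i; k(10)→9·(10−23)≡13=n; p(15)→9·(15−23)≡6=g (all mod 26).

pending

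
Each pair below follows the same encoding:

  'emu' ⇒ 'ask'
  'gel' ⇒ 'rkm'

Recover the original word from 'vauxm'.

group

The output letters match the input read backwards, each shifted +6: emu reversed is ume. Read the word backwards and shift each letter +6.
Reversing it on vauxm: shift back: v−6=p, a−6=u, u−6=o, x−6=r, m−6=g → puorg; then reverse → group.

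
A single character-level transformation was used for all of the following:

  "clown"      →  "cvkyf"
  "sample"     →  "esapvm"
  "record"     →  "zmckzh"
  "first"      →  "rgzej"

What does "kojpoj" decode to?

output

This is an affine cipher: with a=0,…,z=25, each position x becomes (5x+18) mod 26.
Decoding kojpoj: k(10)→21·(10−18)≡14=o; o(14)→21·(14−18)≡20=u; j(9)→21·(9−18)≡19=t; p(15)→21·(15−18)≡15=p; o(14)→21·(14−18)≡20=u; j(9)→21·(9−18)≡19=t (all mod 26).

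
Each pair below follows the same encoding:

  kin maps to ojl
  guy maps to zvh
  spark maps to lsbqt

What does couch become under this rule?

idvpd

The output letters match the input read backwards, each shifted +1: kin reversed is nik. The word is reversed, then every letter is shifted forward by 1.
On couch: reverse → hcuoc; then shift: h+1=i, c+1=d, u+1=v, o+1=p, c+1=d.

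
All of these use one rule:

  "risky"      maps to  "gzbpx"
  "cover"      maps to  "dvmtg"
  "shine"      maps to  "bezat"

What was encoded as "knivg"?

Each letter's alphabet position (a=0..z=25) is mapped through 21·x+13 mod 26 — an affine cipher.
Reversing it on knivg: k(10)→5·(10−13)≡11=l; n(13)→5·(13−13)≡0=a; i(8)→5·(8−13)≡1=b; v(21)→5·(21−13)≡14=o; g(6)→5·(6−13)≡17=r (all mod 26).

labor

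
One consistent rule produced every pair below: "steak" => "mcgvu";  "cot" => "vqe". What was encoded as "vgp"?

net

The output letters match the input read backwards, each shifted +2: steak reversed is kaets. The word is reversed, then every letter is shifted forward by 2.
Reversing it on vgp: shift back: v−2=t, g−2=e, p−2=n → ten; then reverse → net.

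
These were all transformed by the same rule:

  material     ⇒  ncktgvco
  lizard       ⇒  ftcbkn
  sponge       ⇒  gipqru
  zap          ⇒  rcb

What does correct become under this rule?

vegttqe

The word is reversed, then every letter is shifted forward by 2.
On correct: reverse → tcerroc; then shift: t+2=v, c+2=e, e+2=g, r+2=t, r+2=t, o+2=q, c+2=e.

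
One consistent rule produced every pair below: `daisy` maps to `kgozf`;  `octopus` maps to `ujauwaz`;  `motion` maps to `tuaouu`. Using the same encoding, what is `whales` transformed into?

dogskz

Vowels shift forward by 6 and consonants shift forward by 7.
Applying it to whales: w(cons)+7=d, h(cons)+7=o, a(vowel)+6=g, l(cons)+7=s, e(vowel)+6=k, s(cons)+7=z.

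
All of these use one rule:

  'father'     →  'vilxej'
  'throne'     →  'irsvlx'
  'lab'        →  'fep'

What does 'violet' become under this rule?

xipsmz

Read the word backwards and shift each letter +4.
For violet: reverse → teloiv; then shift: t+4=x, e+4=i, l+4=p, o+4=s, i+4=m, v+4=z.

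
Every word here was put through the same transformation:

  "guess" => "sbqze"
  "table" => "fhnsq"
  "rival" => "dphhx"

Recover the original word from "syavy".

groom

Shifts by position in guess: pos 0: g→s (+12), pos 1: u→b (+7), pos 2: e→q (+12), pos 3: s→z (+7) — repeating every 2. A repeating key of period 2 is used — shifts +12, +7 over and over.
Reversing it on syavy: s−12=g, y−7=r, a−12=o, v−7=o, y−12=m.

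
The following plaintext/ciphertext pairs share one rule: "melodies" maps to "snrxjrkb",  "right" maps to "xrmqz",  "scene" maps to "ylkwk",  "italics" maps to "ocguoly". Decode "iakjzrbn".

It's a Vigenère-style cipher with numeric key [6,9]: position i shifts by key[i mod 2].
Undoing it on iakjzrbn: i−6=c, a−9=r, k−6=e, j−9=a, z−6=t, r−9=i, b−6=v, n−9=e.

creative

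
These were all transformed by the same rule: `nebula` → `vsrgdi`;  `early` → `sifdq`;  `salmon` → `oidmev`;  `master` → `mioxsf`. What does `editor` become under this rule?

sjcxef

n(13)→v(21) and e(4)→s(18) fit y≡9x+8 (mod 26); the inverse of 9 mod 26 is 3. Each letter's alphabet position (a=0..z=25) is mapped through 9·x+8 mod 26 — an affine cipher.
For editor: e(4)→9·4+8≡18=s; d(3)→9·3+8≡9=j; i(8)→9·8+8≡2=c; t(19)→9·19+8≡23=x; o(14)→9·14+8≡4=e; r(17)→9·17+8≡5=f (all mod 26).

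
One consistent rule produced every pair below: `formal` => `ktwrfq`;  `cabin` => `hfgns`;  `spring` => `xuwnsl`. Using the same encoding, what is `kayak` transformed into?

Compare letters: f→k is +5, o→t is +5, r→w is +5 — a constant shift. Every letter moves 5 places later in the alphabet, wrapping around z→a.
On kayak: k+5=p, a+5=f, y+5=d, a+5=f, k+5=p.

pfdfp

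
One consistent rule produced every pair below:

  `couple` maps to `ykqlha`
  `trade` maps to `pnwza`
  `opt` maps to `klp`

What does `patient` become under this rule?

lwpeajp

This is a Caesar cipher with shift 22.
Applying it to patient: p+22=l, a+22=w, t+22=p, i+22=e, e+22=a, n+22=j, t+22=p.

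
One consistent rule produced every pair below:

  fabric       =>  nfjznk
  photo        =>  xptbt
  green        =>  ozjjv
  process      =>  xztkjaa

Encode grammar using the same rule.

Two shifts are in play — +5 for a/e/i/o/u, +8 for every other letter.
On grammar: g(cons)+8=o, r(cons)+8=z, a(vowel)+5=f, m(cons)+8=u, m(cons)+8=u, a(vowel)+5=f, r(cons)+8=z.

ozfuufz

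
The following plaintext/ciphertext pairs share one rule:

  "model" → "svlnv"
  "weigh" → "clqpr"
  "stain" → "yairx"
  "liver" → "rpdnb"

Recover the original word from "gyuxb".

armor

In model: m→s is +6, o→v is +7, d→l is +8, e→n is +9 — the shift increases by 1 each position. Each letter shifts forward by (position + 6), i.e. 6, 7, 8, … — the shift grows by one for each successive letter.
Reversing it on gyuxb: g−6=a, y−7=r, u−8=m, x−9=o, b−10=r.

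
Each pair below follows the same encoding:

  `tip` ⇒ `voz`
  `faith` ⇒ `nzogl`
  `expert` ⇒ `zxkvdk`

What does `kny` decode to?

she

The output letters match the input read backwards, each shifted +6: tip reversed is pit. The word is reversed, then every letter is shifted forward by 6.
Decoding kny: shift back: k−6=e, n−6=h, y−6=s → ehs; then reverse → she.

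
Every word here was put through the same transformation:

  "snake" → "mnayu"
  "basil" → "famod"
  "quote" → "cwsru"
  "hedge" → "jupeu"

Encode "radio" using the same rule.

This is an affine cipher: with a=0,…,z=25, each position x becomes (5x+0) mod 26.
For radio: r(17)→5·17+0≡7=h; a(0)→5·0+0≡0=a; d(3)→5·3+0≡15=p; i(8)→5·8+0≡14=o; o(14)→5·14+0≡18=s (all mod 26).

hapos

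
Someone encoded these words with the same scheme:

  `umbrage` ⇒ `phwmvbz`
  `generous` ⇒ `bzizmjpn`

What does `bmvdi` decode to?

Compare letters: u→p is +21, m→h is +21, b→w is +21 — a constant shift. Every letter moves 21 places later in the alphabet, wrapping around z→a.
Decoding bmvdi: b−21=g, m−21=r, v−21=a, d−21=i, i−21=n.

grain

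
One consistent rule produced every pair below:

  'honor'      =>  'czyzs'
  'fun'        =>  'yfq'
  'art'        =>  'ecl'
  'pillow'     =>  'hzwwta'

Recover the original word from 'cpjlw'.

The output letters match the input read backwards, each shifted +11: honor reversed is ronoh. Two steps: reverse the string, then apply a Caesar shift of +11.
Decoding cpjlw: shift back: c−11=r, p−11=e, j−11=y, l−11=a, w−11=l → reyal; then reverse → layer.

layer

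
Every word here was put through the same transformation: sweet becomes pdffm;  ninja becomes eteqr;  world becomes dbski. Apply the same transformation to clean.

s(18)→p(15) and w(22)→d(3) fit y≡23x+17 (mod 26); the inverse of 23 mod 26 is 17. Treating letters as 0–25, the rule is x ↦ 23x + 17 (mod 26).
On clean: c(2)→23·2+17≡11=l; l(11)→23·11+17≡10=k; e(4)→23·4+17≡5=f; a(0)→23·0+17≡17=r; n(13)→23·13+17≡4=e (all mod 26).

lkfre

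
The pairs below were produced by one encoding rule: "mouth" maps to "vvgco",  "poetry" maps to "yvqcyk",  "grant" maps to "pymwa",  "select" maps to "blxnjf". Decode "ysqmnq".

Shifts by position in mouth: pos 0: m→v (+9), pos 1: o→v (+7), pos 2: u→g (+12), pos 3: t→c (+9), pos 4: h→o (+7) — repeating every 3. The shifts repeat in a cycle of length 3: positions 0,1,… shift by +9, +7, +12, then the pattern repeats.
Reversing it on ysqmnq: y−9=p, s−7=l, q−12=e, m−9=d, n−7=g, q−12=e.

pledge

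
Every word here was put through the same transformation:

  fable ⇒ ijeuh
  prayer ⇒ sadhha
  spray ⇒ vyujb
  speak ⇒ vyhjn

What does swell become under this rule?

A repeating key of period 2 is used — shifts +3, +9 over and over.
For swell: s+3=v, w+9=f, e+3=h, l+9=u, l+3=o.

vfhuo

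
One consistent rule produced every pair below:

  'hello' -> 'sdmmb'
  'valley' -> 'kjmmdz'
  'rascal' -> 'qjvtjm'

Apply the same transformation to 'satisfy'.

Treating letters as 0–25, the rule is x ↦ 5x + 9 (mod 26).
On satisfy: s(18)→5·18+9≡21=v; a(0)→5·0+9≡9=j; t(19)→5·19+9≡0=a; i(8)→5·8+9≡23=x; s(18)→5·18+9≡21=v; f(5)→5·5+9≡8=i; y(24)→5·24+9≡25=z (all mod 26).

vjaxviz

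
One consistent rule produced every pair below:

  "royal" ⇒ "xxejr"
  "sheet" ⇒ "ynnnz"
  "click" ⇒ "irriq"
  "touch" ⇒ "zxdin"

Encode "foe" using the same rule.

lxn

The shift depends on letter class: consonant r→x is +6, but vowel o→x is +9. The rule splits by letter class: vowels +9, consonants +6.
For foe: f(cons)+6=l, o(vowel)+9=x, e(vowel)+9=n.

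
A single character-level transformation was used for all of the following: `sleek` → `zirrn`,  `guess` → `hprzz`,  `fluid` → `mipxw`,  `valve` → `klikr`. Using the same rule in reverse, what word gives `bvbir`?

cycle

Treating letters as 0–25, the rule is x ↦ 21x + 11 (mod 26).
Decoding bvbir: b(1)→5·(1−11)≡2=c; v(21)→5·(21−11)≡24=y; b(1)→5·(1−11)≡2=c; i(8)→5·(8−11)≡11=l; r(17)→5·(17−11)≡4=e (all mod 26).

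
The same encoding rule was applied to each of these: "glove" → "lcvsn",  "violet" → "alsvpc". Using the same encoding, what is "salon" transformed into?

The output letters match the input read backwards, each shifted +7: glove reversed is evolg. Two steps: reverse the string, then apply a Caesar shift of +7.
For salon: reverse → nolas; then shift: n+7=u, o+7=v, l+7=s, a+7=h, s+7=z.

uvshz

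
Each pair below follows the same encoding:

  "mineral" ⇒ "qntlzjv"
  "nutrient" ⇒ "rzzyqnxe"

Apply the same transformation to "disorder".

Letter i (0-indexed) is shifted by i+4, so successive shifts are 4, 5, 6, ….
Applying it to disorder: d+4=h, i+5=n, s+6=y, o+7=v, r+8=z, d+9=m, e+10=o, r+11=c.

hnyvzmoc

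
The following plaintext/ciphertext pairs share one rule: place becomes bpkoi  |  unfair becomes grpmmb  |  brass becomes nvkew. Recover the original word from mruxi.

ankle

Shifts by position in place: pos 0: p→b (+12), pos 1: l→p (+4), pos 2: a→k (+10), pos 3: c→o (+12), pos 4: e→i (+4) — repeating every 3. It's a Vigenère-style cipher with numeric key [12,4,10]: position i shifts by key[i mod 3].
Decoding mruxi: m−12=a, r−4=n, u−10=k, x−12=l, i−4=e.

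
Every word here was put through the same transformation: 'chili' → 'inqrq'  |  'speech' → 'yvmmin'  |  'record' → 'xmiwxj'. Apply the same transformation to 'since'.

The shift depends on letter class: consonant c→i is +6, but vowel i→q is +8. Vowels shift forward by 8 and consonants shift forward by 6.
For since: s(cons)+6=y, i(vowel)+8=q, n(cons)+6=t, c(cons)+6=i, e(vowel)+8=m.

yqtim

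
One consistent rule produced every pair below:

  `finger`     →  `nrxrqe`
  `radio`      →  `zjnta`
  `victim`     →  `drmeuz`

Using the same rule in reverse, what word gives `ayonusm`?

specify

In finger: f→n is +8, i→r is +9, n→x is +10, g→r is +11 — the shift increases by 1 each position. The shift increases by 1 at each position, starting from +8: 8, 9, 10, ….
Decoding ayonusm: a−8=s, y−9=p, o−10=e, n−11=c, u−12=i, s−13=f, m−14=y.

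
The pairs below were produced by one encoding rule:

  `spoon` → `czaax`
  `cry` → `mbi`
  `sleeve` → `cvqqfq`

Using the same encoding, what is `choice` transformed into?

The rule splits by letter class: vowels +12, consonants +10.
For choice: c(cons)+10=m, h(cons)+10=r, o(vowel)+12=a, i(vowel)+12=u, c(cons)+10=m, e(vowel)+12=q.

mraumq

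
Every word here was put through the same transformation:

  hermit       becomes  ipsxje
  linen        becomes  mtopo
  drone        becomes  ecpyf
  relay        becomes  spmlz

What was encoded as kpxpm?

jewel

Shifts by position in hermit: pos 0: h→i (+1), pos 1: e→p (+11), pos 2: r→s (+1), pos 3: m→x (+11) — repeating every 2. It's a Vigenère-style cipher with numeric key [1,11]: position i shifts by key[i mod 2].
Reversing it on kpxpm: k−1=j, p−11=e, x−1=w, p−11=e, m−1=l.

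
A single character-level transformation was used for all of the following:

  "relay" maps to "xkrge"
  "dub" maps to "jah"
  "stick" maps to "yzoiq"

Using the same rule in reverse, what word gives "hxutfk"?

bronze

Compare letters: r→x is +6, e→k is +6, l→r is +6 — a constant shift. It's a constant shift of +6 (ROT6).
Undoing it on hxutfk: h−6=b, x−6=r, u−6=o, t−6=n, f−6=z, k−6=e.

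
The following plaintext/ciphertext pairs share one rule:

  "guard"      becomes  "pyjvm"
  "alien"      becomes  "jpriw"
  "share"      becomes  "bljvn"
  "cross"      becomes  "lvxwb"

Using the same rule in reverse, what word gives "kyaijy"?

Shifts by position in guard: pos 0: g→p (+9), pos 1: u→y (+4), pos 2: a→j (+9), pos 3: r→v (+4) — repeating every 2. A repeating key of period 2 is used — shifts +9, +4 over and over.
Undoing it on kyaijy: k−9=b, y−4=u, a−9=r, i−4=e, j−9=a, y−4=u.

bureau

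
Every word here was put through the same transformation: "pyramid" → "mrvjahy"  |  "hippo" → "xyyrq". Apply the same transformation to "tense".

nbwnc

The output letters match the input read backwards, each shifted +9: pyramid reversed is dimaryp. Two steps: reverse the string, then apply a Caesar shift of +9.
Applying it to tense: reverse → esnet; then shift: e+9=n, s+9=b, n+9=w, e+9=n, t+9=c.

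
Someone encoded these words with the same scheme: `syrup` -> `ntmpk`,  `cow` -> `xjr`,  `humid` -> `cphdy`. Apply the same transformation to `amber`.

Compare letters: s→n is +21, y→t is +21, r→m is +21 — a constant shift. Every letter moves 21 places later in the alphabet, wrapping around z→a.
On amber: a+21=v, m+21=h, b+21=w, e+21=z, r+21=m.

vhwzm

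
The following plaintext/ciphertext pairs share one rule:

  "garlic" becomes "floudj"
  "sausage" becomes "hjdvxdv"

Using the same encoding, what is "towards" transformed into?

The output letters match the input read backwards, each shifted +3: garlic reversed is cilrag. The word is reversed, then every letter is shifted forward by 3.
Applying it to towards: reverse → sdrawot; then shift: s+3=v, d+3=g, r+3=u, a+3=d, w+3=z, o+3=r, t+3=w.

vgudzrw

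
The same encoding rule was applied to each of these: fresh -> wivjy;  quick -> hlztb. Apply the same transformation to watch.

nrkty

Each letter is shifted forward by 17 in the alphabet (a Caesar shift of +17).
For watch: w+17=n, a+17=r, t+17=k, c+17=t, h+17=y.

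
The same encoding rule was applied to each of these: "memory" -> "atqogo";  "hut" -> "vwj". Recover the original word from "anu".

sly

The output letters match the input read backwards, each shifted +2: memory reversed is yromem. Two steps: reverse the string, then apply a Caesar shift of +2.
Decoding anu: shift back: a−2=y, n−2=l, u−2=s → yls; then reverse → sly.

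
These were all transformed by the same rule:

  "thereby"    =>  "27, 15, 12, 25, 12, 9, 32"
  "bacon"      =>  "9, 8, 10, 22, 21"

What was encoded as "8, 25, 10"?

arc

t is letter #20 and maps to 27: an offset of 7. Each letter is replaced by its alphabet position (a=1..z=26) + 7.
Decoding 8, 25, 10: 8→(8−7)÷1=1=a, 25→(25−7)÷1=18=r, 10→(10−7)÷1=3=c.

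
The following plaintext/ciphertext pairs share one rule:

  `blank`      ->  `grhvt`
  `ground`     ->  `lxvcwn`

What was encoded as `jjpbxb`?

editor

In blank: b→g is +5, l→r is +6, a→h is +7, n→v is +8 — the shift increases by 1 each position. Each letter shifts forward by (position + 5), i.e. 5, 6, 7, … — the shift grows by one for each successive letter.
Reversing it on jjpbxb: j−5=e, j−6=d, p−7=i, b−8=t, x−9=o, b−10=r.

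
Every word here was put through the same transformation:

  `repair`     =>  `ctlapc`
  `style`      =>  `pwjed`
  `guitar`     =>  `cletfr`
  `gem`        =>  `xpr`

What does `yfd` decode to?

sun

The output letters match the input read backwards, each shifted +11: repair reversed is riaper. Read the word backwards and shift each letter +11.
Reversing it on yfd: shift back: y−11=n, f−11=u, d−11=s → nus; then reverse → sun.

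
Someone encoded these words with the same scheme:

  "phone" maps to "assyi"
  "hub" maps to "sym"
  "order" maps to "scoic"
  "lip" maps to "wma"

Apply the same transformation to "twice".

ehmni

Vowels shift forward by 4 and consonants shift forward by 11.
On twice: t(cons)+11=e, w(cons)+11=h, i(vowel)+4=m, c(cons)+11=n, e(vowel)+4=i.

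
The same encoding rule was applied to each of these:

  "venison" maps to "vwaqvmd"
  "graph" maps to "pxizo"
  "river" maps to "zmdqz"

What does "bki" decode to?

The output letters match the input read backwards, each shifted +8: venison reversed is nosinev. Two steps: reverse the string, then apply a Caesar shift of +8.
Undoing it on bki: shift back: b−8=t, k−8=c, i−8=a → tca; then reverse → act.

act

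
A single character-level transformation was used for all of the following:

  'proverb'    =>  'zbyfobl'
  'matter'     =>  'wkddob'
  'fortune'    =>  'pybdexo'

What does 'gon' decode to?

wed

Compare letters: p→z is +10, r→b is +10, o→y is +10 — a constant shift. This is a Caesar cipher with shift 10.
Reversing it on gon: g−10=w, o−10=e, n−10=d.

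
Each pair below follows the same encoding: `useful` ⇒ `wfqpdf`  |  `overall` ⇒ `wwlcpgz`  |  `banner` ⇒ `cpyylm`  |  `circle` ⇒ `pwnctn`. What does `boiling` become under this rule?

The word is reversed, then every letter is shifted forward by 11.
For boiling: reverse → gniliob; then shift: g+11=r, n+11=y, i+11=t, l+11=w, i+11=t, o+11=z, b+11=m.

rytwtzm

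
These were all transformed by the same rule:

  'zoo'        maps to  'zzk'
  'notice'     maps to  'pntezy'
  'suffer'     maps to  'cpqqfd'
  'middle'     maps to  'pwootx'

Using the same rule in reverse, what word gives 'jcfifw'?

The word is reversed, then every letter is shifted forward by 11.
Undoing it on jcfifw: shift back: j−11=y, c−11=r, f−11=u, i−11=x, f−11=u, w−11=l → yruxul; then reverse → luxury.

luxury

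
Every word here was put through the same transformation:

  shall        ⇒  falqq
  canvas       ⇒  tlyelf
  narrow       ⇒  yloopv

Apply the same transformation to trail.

s(18)→f(5) and h(7)→a(0) fit y≡17x+11 (mod 26); the inverse of 17 mod 26 is 23. This is an affine cipher: with a=0,…,z=25, each position x becomes (17x+11) mod 26.
Applying it to trail: t(19)→17·19+11≡22=w; r(17)→17·17+11≡14=o; a(0)→17·0+11≡11=l; i(8)→17·8+11≡17=r; l(11)→17·11+11≡16=q (all mod 26).

wolrq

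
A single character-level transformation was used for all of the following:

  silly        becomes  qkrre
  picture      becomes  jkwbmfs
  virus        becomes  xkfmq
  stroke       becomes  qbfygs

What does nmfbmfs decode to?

s(18)→q(16) and i(8)→k(10) fit y≡11x+0 (mod 26); the inverse of 11 mod 26 is 19. This is an affine cipher: with a=0,…,z=25, each position x becomes (11x+0) mod 26.
Undoing it on nmfbmfs: n(13)→19·(13−0)≡13=n; m(12)→19·(12−0)≡20=u; f(5)→19·(5−0)≡17=r; b(1)→19·(1−0)≡19=t; m(12)→19·(12−0)≡20=u; f(5)→19·(5−0)≡17=r; s(18)→19·(18−0)≡4=e (all mod 26).

nurture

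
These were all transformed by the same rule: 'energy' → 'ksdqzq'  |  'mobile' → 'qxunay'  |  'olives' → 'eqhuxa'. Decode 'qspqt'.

hedge

Read the word backwards and shift each letter +12.
Reversing it on qspqt: shift back: q−12=e, s−12=g, p−12=d, q−12=e, t−12=h → egdeh; then reverse → hedge.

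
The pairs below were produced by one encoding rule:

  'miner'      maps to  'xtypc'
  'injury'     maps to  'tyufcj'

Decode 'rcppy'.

Compare letters: m→x is +11, i→t is +11, n→y is +11 — a constant shift. This is a Caesar cipher with shift 11.
Reversing it on rcppy: r−11=g, c−11=r, p−11=e, p−11=e, y−11=n.

green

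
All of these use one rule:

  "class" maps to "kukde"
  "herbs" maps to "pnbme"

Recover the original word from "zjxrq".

range

The shift increases by 1 at each position, starting from +8: 8, 9, 10, ….
Reversing it on zjxrq: z−8=r, j−9=a, x−10=n, r−11=g, q−12=e.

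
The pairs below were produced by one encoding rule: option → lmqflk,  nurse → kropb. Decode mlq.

Each letter is shifted forward by 23 in the alphabet (a Caesar shift of +23).
Undoing it on mlq: m−23=p, l−23=o, q−23=t.

pot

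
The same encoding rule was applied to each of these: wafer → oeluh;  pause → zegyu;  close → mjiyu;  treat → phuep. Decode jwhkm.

lyric

w(22)→o(14) and a(0)→e(4) fit y≡17x+4 (mod 26); the inverse of 17 mod 26 is 23. Each letter's alphabet position (a=0..z=25) is mapped through 17·x+4 mod 26 — an affine cipher.
Decoding jwhkm: j(9)→23·(9−4)≡11=l; w(22)→23·(22−4)≡24=y; h(7)→23·(7−4)≡17=r; k(10)→23·(10−4)≡8=i; m(12)→23·(12−4)≡2=c (all mod 26).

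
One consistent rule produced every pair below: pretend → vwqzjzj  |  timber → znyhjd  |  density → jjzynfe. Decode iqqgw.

It's a Vigenère-style cipher with numeric key [6,5,12]: position i shifts by key[i mod 3].
Decoding iqqgw: i−6=c, q−5=l, q−12=e, g−6=a, w−5=r.

clear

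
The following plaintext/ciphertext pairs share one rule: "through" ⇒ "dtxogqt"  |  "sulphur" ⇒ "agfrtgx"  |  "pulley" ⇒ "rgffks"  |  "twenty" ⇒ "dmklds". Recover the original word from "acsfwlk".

skyline

t(19)→d(3) and h(7)→t(19) fit y≡3x+24 (mod 26); the inverse of 3 mod 26 is 9. Each letter's alphabet position (a=0..z=25) is mapped through 3·x+24 mod 26 — an affine cipher.
Reversing it on acsfwlk: a(0)→9·(0−24)≡18=s; c(2)→9·(2−24)≡10=k; s(18)→9·(18−24)≡24=y; f(5)→9·(5−24)≡11=l; w(22)→9·(22−24)≡8=i; l(11)→9·(11−24)≡13=n; k(10)→9·(10−24)≡4=e (all mod 26).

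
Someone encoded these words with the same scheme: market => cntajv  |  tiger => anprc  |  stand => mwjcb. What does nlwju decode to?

Read the word backwards and shift each letter +9.
Decoding nlwju: shift back: n−9=e, l−9=c, w−9=n, j−9=a, u−9=l → ecnal; then reverse → lance.

lance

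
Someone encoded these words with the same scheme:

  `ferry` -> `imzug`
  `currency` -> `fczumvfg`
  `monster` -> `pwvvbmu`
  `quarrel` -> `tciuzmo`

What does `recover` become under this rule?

Shifts by position in ferry: pos 0: f→i (+3), pos 1: e→m (+8), pos 2: r→z (+8), pos 3: r→u (+3), pos 4: y→g (+8) — repeating every 3. A repeating key of period 3 is used — shifts +3, +8, +8 over and over.
For recover: r+3=u, e+8=m, c+8=k, o+3=r, v+8=d, e+8=m, r+3=u.

umkrdmu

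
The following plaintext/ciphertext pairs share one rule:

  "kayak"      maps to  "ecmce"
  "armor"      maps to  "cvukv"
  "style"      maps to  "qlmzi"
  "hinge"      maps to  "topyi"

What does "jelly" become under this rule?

k(10)→e(4) and a(0)→c(2) fit y≡21x+2 (mod 26); the inverse of 21 mod 26 is 5. This is an affine cipher: with a=0,…,z=25, each position x becomes (21x+2) mod 26.
Applying it to jelly: j(9)→21·9+2≡9=j; e(4)→21·4+2≡8=i; l(11)→21·11+2≡25=z; l(11)→21·11+2≡25=z; y(24)→21·24+2≡12=m (all mod 26).

jizzm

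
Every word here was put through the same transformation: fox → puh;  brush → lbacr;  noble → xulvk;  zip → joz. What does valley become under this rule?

Vowels shift forward by 6 and consonants shift forward by 10.
For valley: v(cons)+10=f, a(vowel)+6=g, l(cons)+10=v, l(cons)+10=v, e(vowel)+6=k, y(cons)+10=i.

fgvvki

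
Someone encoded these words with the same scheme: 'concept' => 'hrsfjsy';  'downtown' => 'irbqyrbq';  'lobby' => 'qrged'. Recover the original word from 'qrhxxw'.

locust

Shifts by position in concept: pos 0: c→h (+5), pos 1: o→r (+3), pos 2: n→s (+5), pos 3: c→f (+3) — repeating every 2. The shifts repeat in a cycle of length 2: positions 0,1,… shift by +5, +3, then the pattern repeats.
Undoing it on qrhxxw: q−5=l, r−3=o, h−5=c, x−3=u, x−5=s, w−3=t.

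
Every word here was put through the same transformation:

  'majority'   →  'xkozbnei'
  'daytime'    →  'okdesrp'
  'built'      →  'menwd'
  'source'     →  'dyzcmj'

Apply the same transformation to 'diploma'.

Shifts by position in majority: pos 0: m→x (+11), pos 1: a→k (+10), pos 2: j→o (+5), pos 3: o→z (+11), pos 4: r→b (+10), pos 5: i→n (+5) — repeating every 3. It's a Vigenère-style cipher with numeric key [11,10,5]: position i shifts by key[i mod 3].
Applying it to diploma: d+11=o, i+10=s, p+5=u, l+11=w, o+10=y, m+5=r, a+11=l.

osuwyrl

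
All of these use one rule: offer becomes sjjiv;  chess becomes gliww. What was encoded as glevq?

Compare letters: o→s is +4, f→j is +4, f→j is +4 — a constant shift. Each letter is shifted forward by 4 in the alphabet (a Caesar shift of +4).
Undoing it on glevq: g−4=c, l−4=h, e−4=a, v−4=r, q−4=m.

charm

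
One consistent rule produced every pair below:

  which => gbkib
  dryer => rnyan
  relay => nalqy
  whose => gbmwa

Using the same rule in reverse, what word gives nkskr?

rigid

Each letter's alphabet position (a=0..z=25) is mapped through 9·x+16 mod 26 — an affine cipher.
Reversing it on nkskr: n(13)→3·(13−16)≡17=r; k(10)→3·(10−16)≡8=i; s(18)→3·(18−16)≡6=g; k(10)→3·(10−16)≡8=i; r(17)→3·(17−16)≡3=d (all mod 26).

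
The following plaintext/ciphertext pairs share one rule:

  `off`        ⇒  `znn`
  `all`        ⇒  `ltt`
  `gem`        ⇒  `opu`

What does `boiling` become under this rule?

jztttvo

The shift depends on letter class: consonant f→n is +8, but vowel o→z is +11. The rule splits by letter class: vowels +11, consonants +8.
Applying it to boiling: b(cons)+8=j, o(vowel)+11=z, i(vowel)+11=t, l(cons)+8=t, i(vowel)+11=t, n(cons)+8=v, g(cons)+8=o.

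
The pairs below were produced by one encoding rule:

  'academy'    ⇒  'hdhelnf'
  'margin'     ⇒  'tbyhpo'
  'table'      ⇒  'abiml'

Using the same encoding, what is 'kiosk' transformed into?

rjvtr

Shifts by position in academy: pos 0: a→h (+7), pos 1: c→d (+1), pos 2: a→h (+7), pos 3: d→e (+1) — repeating every 2. A repeating key of period 2 is used — shifts +7, +1 over and over.
For kiosk: k+7=r, i+1=j, o+7=v, s+1=t, k+7=r.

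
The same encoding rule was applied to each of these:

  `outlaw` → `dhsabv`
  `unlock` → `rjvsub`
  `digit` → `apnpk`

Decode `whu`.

The output letters match the input read backwards, each shifted +7: outlaw reversed is waltuo. Read the word backwards and shift each letter +7.
Reversing it on whu: shift back: w−7=p, h−7=a, u−7=n → pan; then reverse → nap.

nap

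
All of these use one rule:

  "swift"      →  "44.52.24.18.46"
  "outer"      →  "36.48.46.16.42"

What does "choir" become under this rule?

12.22.36.24.42

s(#19)→44 and w(#23)→52: differences scale by 2, so n = 2·pos + 6. The formula is n = 2×(alphabet index, a=1) + 6.
Applying it to choir: c=3→12, h=8→22, o=15→36, i=9→24, r=18→42.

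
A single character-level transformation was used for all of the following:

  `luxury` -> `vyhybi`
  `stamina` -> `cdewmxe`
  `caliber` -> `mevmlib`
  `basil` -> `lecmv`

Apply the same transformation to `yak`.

The rule splits by letter class: vowels +4, consonants +10.
Applying it to yak: y(cons)+10=i, a(vowel)+4=e, k(cons)+10=u.

ieu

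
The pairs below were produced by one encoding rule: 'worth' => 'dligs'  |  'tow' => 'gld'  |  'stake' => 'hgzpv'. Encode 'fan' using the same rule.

Each pair mirrors across the alphabet (w↔d, o↔l, r↔i): positions sum to 25. Each letter is replaced by its mirror in the alphabet: a↔z, b↔y, c↔x, and so on (the Atbash cipher).
On fan: f↔u, a↔z, n↔m.

uzm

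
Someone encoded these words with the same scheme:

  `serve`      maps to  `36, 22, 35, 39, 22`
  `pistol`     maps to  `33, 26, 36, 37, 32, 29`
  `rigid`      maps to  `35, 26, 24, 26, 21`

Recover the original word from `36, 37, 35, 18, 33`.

s is letter #19 and maps to 36: an offset of 17. Letters become their 1-based position plus 17 (so a→18, b→19, …).
Decoding 36, 37, 35, 18, 33: 36→(36−17)÷1=19=s, 37→(37−17)÷1=20=t, 35→(35−17)÷1=18=r, 18→(18−17)÷1=1=a, 33→(33−17)÷1=16=p.

strap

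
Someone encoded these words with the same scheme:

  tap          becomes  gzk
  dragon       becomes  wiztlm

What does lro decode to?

Each pair mirrors across the alphabet (t↔g, a↔z, p↔k): positions sum to 25. Each letter is replaced by its mirror in the alphabet: a↔z, b↔y, c↔x, and so on (the Atbash cipher).
Reversing it on lro: l↔o, r↔i, o↔l.

oil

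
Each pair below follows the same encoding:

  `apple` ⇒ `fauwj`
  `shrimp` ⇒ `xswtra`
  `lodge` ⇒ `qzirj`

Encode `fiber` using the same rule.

Shifts by position in apple: pos 0: a→f (+5), pos 1: p→a (+11), pos 2: p→u (+5), pos 3: l→w (+11) — repeating every 2. The shifts repeat in a cycle of length 2: positions 0,1,… shift by +5, +11, then the pattern repeats.
For fiber: f+5=k, i+11=t, b+5=g, e+11=p, r+5=w.

ktgpw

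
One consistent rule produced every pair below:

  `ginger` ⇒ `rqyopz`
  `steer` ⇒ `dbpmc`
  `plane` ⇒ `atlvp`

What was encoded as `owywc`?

donor

It's a Vigenère-style cipher with numeric key [11,8]: position i shifts by key[i mod 2].
Undoing it on owywc: o−11=d, w−8=o, y−11=n, w−8=o, c−11=r.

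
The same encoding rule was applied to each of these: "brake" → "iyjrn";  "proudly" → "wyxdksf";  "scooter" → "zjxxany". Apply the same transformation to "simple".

zrtwsn

The shift depends on letter class: consonant b→i is +7, but vowel a→j is +9. Vowels shift forward by 9 and consonants shift forward by 7.
On simple: s(cons)+7=z, i(vowel)+9=r, m(cons)+7=t, p(cons)+7=w, l(cons)+7=s, e(vowel)+9=n.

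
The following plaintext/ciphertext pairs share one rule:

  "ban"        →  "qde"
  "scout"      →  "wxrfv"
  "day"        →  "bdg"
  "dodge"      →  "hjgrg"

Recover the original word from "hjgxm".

judge

The output letters match the input read backwards, each shifted +3: ban reversed is nab. Two steps: reverse the string, then apply a Caesar shift of +3.
Reversing it on hjgxm: shift back: h−3=e, j−3=g, g−3=d, x−3=u, m−3=j → egduj; then reverse → judge.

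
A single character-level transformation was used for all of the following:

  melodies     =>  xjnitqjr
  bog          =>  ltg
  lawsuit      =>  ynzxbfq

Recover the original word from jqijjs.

needle

The output letters match the input read backwards, each shifted +5: melodies reversed is seidolem. Read the word backwards and shift each letter +5.
Undoing it on jqijjs: shift back: j−5=e, q−5=l, i−5=d, j−5=e, j−5=e, s−5=n → eldeen; then reverse → needle.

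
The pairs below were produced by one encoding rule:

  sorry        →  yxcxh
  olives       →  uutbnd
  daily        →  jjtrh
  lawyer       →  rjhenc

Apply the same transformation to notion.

It's a Vigenère-style cipher with numeric key [6,9,11]: position i shifts by key[i mod 3].
Applying it to notion: n+6=t, o+9=x, t+11=e, i+6=o, o+9=x, n+11=y.

txeoxy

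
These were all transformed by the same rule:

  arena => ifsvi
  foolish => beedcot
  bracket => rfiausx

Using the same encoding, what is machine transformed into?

a(0)→i(8) and r(17)→f(5) fit y≡9x+8 (mod 26); the inverse of 9 mod 26 is 3. Treating letters as 0–25, the rule is x ↦ 9x + 8 (mod 26).
Applying it to machine: m(12)→9·12+8≡12=m; a(0)→9·0+8≡8=i; c(2)→9·2+8≡0=a; h(7)→9·7+8≡19=t; i(8)→9·8+8≡2=c; n(13)→9·13+8≡21=v; e(4)→9·4+8≡18=s (all mod 26).

miatcvs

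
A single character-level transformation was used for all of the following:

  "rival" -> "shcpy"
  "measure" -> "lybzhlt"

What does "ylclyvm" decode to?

The output letters match the input read backwards, each shifted +7: rival reversed is lavir. Two steps: reverse the string, then apply a Caesar shift of +7.
Decoding ylclyvm: shift back: y−7=r, l−7=e, c−7=v, l−7=e, y−7=r, v−7=o, m−7=f → reverof; then reverse → forever.

forever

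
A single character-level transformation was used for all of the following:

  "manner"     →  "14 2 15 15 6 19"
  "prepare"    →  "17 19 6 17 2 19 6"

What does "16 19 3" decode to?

orb

m is letter #13 and maps to 14: an offset of 1. Letters become their 1-based position plus 1 (so a→2, b→3, …).
Reversing it on 16 19 3: 16→(16−1)÷1=15=o, 19→(19−1)÷1=18=r, 3→(3−1)÷1=2=b.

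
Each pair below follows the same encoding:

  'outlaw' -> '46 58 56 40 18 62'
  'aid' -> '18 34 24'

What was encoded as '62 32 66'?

o(#15)→46 and u(#21)→58: differences scale by 2, so n = 2·pos + 16. The formula is n = 2×(alphabet index, a=1) + 16.
Undoing it on 62 32 66: 62→(62−16)÷2=23=w, 32→(32−16)÷2=8=h, 66→(66−16)÷2=25=y.

why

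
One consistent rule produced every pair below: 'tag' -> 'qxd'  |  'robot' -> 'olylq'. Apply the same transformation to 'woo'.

This is a Caesar cipher with shift 23.
Applying it to woo: w+23=t, o+23=l, o+23=l.

tll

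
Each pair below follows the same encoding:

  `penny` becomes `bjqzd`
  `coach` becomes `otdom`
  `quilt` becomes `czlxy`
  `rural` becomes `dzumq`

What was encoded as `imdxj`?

Shifts by position in penny: pos 0: p→b (+12), pos 1: e→j (+5), pos 2: n→q (+3), pos 3: n→z (+12), pos 4: y→d (+5) — repeating every 3. A repeating key of period 3 is used — shifts +12, +5, +3 over and over.
Decoding imdxj: i−12=w, m−5=h, d−3=a, x−12=l, j−5=e.

whale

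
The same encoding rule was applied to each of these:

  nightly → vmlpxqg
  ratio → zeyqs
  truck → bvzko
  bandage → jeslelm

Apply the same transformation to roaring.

Shifts by position in nightly: pos 0: n→v (+8), pos 1: i→m (+4), pos 2: g→l (+5), pos 3: h→p (+8), pos 4: t→x (+4), pos 5: l→q (+5) — repeating every 3. It's a Vigenère-style cipher with numeric key [8,4,5]: position i shifts by key[i mod 3].
For roaring: r+8=z, o+4=s, a+5=f, r+8=z, i+4=m, n+5=s, g+8=o.

zsfzmso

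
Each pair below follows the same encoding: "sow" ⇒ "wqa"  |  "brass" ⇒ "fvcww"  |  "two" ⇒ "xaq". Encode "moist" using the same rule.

qqkwx

The shift depends on letter class: consonant s→w is +4, but vowel o→q is +2. Vowels shift forward by 2 and consonants shift forward by 4.
Applying it to moist: m(cons)+4=q, o(vowel)+2=q, i(vowel)+2=k, s(cons)+4=w, t(cons)+4=x.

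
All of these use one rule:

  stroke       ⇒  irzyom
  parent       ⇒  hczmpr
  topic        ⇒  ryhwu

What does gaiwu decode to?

music

Each letter's alphabet position (a=0..z=25) is mapped through 9·x+2 mod 26 — an affine cipher.
Reversing it on gaiwu: g(6)→3·(6−2)≡12=m; a(0)→3·(0−2)≡20=u; i(8)→3·(8−2)≡18=s; w(22)→3·(22−2)≡8=i; u(20)→3·(20−2)≡2=c (all mod 26).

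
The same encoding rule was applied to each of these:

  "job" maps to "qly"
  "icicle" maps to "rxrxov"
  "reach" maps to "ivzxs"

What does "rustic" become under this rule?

Each pair mirrors across the alphabet (j↔q, o↔l, b↔y): positions sum to 25. This is the alphabet-reversal cipher (Atbash): a becomes z, b becomes y, etc.
For rustic: r↔i, u↔f, s↔h, t↔g, i↔r, c↔x.

ifhgrx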